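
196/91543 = 196/91543 = 0.00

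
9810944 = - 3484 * ( - 2816) 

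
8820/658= 13 + 19/47  =  13.40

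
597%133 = 65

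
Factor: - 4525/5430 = - 2^(-1) * 3^( - 1) * 5^1 = - 5/6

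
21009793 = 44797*469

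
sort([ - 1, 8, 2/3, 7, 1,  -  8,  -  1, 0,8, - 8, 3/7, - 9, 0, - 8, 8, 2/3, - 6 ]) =[ - 9, - 8 ,  -  8, - 8,-6,-1, - 1, 0,  0, 3/7, 2/3,2/3, 1,7, 8, 8, 8]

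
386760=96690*4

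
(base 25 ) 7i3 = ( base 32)4ms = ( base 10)4828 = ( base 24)894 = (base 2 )1001011011100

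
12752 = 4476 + 8276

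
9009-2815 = 6194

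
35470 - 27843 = 7627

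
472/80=59/10 = 5.90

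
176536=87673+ 88863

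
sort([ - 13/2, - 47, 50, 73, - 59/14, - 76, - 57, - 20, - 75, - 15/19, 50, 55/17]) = [ - 76, - 75,-57, - 47, - 20, - 13/2, - 59/14, - 15/19,55/17, 50, 50, 73 ]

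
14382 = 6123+8259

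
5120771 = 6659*769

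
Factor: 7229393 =37^1*195389^1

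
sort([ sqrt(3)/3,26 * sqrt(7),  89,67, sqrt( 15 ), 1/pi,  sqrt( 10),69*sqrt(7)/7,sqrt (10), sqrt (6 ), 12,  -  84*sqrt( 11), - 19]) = [ -84 * sqrt( 11), - 19,1/pi,sqrt( 3 ) /3 , sqrt(6),sqrt( 10 ),sqrt( 10),sqrt( 15),12,69*sqrt(7)/7,67,26 * sqrt(7) , 89]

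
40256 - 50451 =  - 10195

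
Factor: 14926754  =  2^1*7463377^1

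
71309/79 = 71309/79=902.65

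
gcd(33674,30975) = 1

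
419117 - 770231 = -351114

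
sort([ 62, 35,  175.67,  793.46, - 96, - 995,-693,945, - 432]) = [ -995, - 693, - 432, - 96,35, 62,175.67,793.46,  945 ]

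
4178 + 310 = 4488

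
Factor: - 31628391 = - 3^1*1279^1*8243^1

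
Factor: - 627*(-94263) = 3^2*11^1*13^1*19^1*2417^1 = 59102901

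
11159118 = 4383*2546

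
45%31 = 14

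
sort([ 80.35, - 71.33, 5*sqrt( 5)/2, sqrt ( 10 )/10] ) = [ - 71.33,sqrt( 10)/10, 5*sqrt( 5)/2, 80.35] 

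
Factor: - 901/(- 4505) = 5^ ( - 1) = 1/5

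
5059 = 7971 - 2912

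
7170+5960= 13130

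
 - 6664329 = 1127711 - 7792040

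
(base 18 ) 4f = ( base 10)87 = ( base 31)2p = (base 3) 10020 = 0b1010111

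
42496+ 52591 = 95087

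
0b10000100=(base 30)4c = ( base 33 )40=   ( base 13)a2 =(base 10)132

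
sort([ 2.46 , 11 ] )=[ 2.46,  11 ] 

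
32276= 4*8069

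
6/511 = 6/511 = 0.01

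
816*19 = 15504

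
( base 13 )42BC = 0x2441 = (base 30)a9b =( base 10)9281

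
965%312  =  29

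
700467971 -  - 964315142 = 1664783113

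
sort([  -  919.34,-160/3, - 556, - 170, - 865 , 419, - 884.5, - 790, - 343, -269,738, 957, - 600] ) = [ - 919.34, - 884.5,-865, - 790, - 600, - 556, - 343, - 269, - 170, - 160/3 , 419,738, 957]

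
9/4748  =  9/4748 =0.00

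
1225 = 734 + 491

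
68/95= 68/95   =  0.72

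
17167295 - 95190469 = - 78023174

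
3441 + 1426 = 4867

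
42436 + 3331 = 45767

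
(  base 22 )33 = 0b1000101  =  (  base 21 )36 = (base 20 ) 39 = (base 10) 69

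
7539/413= 1077/59 = 18.25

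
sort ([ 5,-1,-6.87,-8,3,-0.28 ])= [- 8, - 6.87,  -  1, - 0.28,3, 5] 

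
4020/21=1340/7 = 191.43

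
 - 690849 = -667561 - 23288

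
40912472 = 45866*892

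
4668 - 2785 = 1883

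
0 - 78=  -78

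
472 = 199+273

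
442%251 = 191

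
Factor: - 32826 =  - 2^1*3^1*5471^1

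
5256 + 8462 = 13718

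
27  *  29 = 783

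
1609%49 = 41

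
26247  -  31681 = -5434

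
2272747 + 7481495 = 9754242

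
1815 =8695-6880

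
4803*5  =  24015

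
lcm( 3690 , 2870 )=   25830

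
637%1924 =637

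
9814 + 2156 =11970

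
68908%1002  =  772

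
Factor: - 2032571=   -  17^1*119563^1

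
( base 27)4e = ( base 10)122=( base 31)3T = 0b1111010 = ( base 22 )5C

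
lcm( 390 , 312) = 1560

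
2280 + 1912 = 4192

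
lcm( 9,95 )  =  855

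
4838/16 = 302 + 3/8 = 302.38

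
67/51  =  1 + 16/51 = 1.31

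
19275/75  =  257 =257.00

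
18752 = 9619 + 9133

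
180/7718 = 90/3859  =  0.02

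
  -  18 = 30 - 48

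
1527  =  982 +545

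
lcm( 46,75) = 3450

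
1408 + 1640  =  3048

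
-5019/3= - 1673 =-1673.00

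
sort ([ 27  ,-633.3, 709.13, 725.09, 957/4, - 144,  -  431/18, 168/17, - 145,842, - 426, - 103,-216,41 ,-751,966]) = [-751,-633.3, - 426,  -  216,  -  145, - 144, - 103, - 431/18, 168/17, 27,41,957/4, 709.13,725.09,842,966]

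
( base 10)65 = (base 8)101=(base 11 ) 5a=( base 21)32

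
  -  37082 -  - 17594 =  - 19488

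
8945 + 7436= 16381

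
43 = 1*43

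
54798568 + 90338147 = 145136715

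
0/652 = 0 = 0.00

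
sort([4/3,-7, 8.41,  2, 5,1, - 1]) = [ - 7, - 1, 1, 4/3, 2, 5,8.41]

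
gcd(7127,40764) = 1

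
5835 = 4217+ 1618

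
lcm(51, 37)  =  1887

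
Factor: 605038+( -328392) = 276646 = 2^1*138323^1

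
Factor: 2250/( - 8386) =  - 1125/4193  =  - 3^2 * 5^3*7^( - 1)*599^( - 1 )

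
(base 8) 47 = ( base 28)1B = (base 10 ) 39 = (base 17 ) 25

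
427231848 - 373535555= 53696293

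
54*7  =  378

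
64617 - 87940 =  - 23323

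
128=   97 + 31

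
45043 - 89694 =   -  44651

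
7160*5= 35800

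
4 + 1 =5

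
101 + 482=583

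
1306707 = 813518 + 493189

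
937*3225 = 3021825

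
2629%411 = 163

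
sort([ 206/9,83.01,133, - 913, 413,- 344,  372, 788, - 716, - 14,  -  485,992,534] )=[ - 913,-716, - 485, - 344, - 14,206/9, 83.01,133, 372, 413, 534,788,992]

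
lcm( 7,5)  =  35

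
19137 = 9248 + 9889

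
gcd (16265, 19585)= 5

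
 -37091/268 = - 37091/268  =  - 138.40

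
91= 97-6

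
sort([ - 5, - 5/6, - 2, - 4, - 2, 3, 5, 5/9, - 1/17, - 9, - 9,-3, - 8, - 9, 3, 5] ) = [ - 9, - 9 , - 9, - 8, -5, - 4, - 3,-2,  -  2, - 5/6, - 1/17, 5/9, 3, 3,5,5]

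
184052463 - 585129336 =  - 401076873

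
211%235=211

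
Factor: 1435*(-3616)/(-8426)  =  2594480/4213 = 2^4*5^1*7^1*11^(-1)*41^1 *113^1 *383^( - 1 ) 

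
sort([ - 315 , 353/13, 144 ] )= [ - 315, 353/13,144] 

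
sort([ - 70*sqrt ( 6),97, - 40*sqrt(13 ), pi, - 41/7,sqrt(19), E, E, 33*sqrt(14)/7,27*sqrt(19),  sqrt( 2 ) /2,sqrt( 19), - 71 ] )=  [  -  70 * sqrt ( 6), - 40*sqrt(13), - 71,-41/7, sqrt( 2)/2, E , E , pi, sqrt( 19),sqrt( 19 ),33*sqrt( 14)/7, 97,27*sqrt( 19)]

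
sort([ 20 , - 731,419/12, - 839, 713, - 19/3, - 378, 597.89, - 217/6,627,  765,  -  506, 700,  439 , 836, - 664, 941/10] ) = [ - 839, - 731, -664, - 506,  -  378,-217/6, - 19/3,20 , 419/12, 941/10 , 439, 597.89 , 627,700  ,  713,765,  836 ] 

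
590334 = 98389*6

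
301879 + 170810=472689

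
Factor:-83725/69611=  -  5^2 * 17^1 * 151^ ( - 1 )*197^1*461^ ( - 1)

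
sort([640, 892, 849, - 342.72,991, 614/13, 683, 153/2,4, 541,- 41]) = [ - 342.72, - 41, 4, 614/13,153/2, 541, 640, 683, 849, 892, 991 ] 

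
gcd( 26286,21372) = 78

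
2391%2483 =2391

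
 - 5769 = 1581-7350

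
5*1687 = 8435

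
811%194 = 35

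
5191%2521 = 149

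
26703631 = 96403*277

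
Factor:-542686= -2^1*31^1*8753^1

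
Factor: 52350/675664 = 2^(  -  3)*3^1 *5^2*11^(  -  2 ) = 75/968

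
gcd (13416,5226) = 78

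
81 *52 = 4212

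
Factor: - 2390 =-2^1 *5^1*239^1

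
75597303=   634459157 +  - 558861854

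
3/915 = 1/305 = 0.00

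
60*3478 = 208680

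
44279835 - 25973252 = 18306583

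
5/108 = 5/108 = 0.05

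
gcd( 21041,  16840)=1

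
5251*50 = 262550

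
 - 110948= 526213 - 637161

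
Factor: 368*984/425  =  362112/425  =  2^7*3^1*5^ (-2)* 17^( - 1)*23^1 *41^1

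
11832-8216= 3616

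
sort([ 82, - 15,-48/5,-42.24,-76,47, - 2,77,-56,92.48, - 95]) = [ - 95,  -  76, - 56, -42.24,  -  15, - 48/5 , - 2,47,77,82, 92.48]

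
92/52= 1+10/13 = 1.77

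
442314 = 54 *8191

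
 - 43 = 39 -82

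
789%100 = 89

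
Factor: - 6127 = -11^1*557^1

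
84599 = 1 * 84599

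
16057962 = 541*29682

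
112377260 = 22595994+89781266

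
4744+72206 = 76950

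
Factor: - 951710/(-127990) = 19^1*5009^1*12799^( - 1) = 95171/12799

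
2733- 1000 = 1733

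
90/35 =18/7 = 2.57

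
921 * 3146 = 2897466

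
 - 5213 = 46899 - 52112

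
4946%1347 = 905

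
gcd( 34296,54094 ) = 2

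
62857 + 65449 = 128306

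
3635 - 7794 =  - 4159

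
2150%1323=827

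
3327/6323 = 3327/6323 = 0.53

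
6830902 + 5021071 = 11851973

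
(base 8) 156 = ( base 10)110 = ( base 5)420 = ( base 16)6e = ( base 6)302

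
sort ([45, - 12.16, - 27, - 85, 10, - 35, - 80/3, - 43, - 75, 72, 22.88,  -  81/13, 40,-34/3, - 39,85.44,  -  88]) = [-88, -85, - 75, -43,-39,-35,-27, - 80/3, - 12.16,-34/3, - 81/13,10, 22.88, 40 , 45 , 72, 85.44] 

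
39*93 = 3627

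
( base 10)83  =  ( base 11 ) 76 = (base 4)1103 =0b1010011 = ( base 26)35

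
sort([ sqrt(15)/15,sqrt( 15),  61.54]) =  [sqrt(15 ) /15,sqrt(15), 61.54]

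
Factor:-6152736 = -2^5*3^1*64091^1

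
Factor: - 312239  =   - 17^1*18367^1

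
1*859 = 859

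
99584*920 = 91617280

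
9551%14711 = 9551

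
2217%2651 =2217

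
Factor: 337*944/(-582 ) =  - 2^3*3^(-1)  *  59^1 *97^(-1 )*337^1  =  -159064/291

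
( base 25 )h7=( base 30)ec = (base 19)13E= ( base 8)660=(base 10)432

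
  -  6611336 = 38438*(-172)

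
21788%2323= 881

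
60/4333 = 60/4333 = 0.01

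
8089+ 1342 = 9431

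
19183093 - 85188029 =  - 66004936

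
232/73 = 232/73 = 3.18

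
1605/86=18  +  57/86 = 18.66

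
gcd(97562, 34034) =2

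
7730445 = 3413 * 2265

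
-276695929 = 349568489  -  626264418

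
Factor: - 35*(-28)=2^2*5^1*7^2 = 980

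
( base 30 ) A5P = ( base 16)23D7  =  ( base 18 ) 1A5D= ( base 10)9175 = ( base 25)EH0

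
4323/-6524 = -1  +  2201/6524 = -0.66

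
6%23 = 6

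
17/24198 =17/24198  =  0.00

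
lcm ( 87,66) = 1914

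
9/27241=9/27241 = 0.00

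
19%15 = 4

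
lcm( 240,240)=240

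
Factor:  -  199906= - 2^1*7^1*109^1*131^1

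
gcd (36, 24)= 12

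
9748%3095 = 463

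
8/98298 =4/49149 = 0.00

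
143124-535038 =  - 391914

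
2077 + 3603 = 5680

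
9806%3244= 74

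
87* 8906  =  774822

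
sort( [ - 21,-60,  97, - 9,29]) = [ - 60, - 21, - 9,29, 97]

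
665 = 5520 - 4855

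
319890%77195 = 11110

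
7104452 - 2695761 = 4408691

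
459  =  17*27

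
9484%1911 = 1840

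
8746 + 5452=14198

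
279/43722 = 31/4858 = 0.01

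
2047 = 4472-2425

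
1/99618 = 1/99618 =0.00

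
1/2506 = 1/2506 = 0.00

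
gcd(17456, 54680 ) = 8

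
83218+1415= 84633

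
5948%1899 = 251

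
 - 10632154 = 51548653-62180807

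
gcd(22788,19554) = 6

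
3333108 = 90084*37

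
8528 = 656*13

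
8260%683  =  64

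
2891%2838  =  53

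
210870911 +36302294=247173205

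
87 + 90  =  177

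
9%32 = 9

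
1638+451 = 2089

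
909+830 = 1739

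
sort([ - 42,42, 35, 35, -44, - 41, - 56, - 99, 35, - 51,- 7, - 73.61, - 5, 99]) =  [- 99,-73.61, -56, - 51,- 44,-42, - 41 ,-7 , - 5,35,  35, 35,  42,99]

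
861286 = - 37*(- 23278)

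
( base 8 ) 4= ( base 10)4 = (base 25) 4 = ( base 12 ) 4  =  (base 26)4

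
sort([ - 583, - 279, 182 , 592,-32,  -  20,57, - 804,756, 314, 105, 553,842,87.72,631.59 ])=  [ - 804, - 583,-279, - 32, - 20,57,87.72,105, 182,314,553, 592,631.59,756,842 ]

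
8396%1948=604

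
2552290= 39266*65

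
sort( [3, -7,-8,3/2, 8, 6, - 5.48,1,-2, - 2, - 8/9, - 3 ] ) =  [-8,-7,-5.48, - 3,- 2, - 2, - 8/9, 1, 3/2 , 3, 6,8]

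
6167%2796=575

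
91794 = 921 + 90873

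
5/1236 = 5/1236 = 0.00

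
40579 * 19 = 771001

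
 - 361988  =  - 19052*19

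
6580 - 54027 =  - 47447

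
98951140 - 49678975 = 49272165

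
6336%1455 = 516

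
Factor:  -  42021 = - 3^2*7^1 * 23^1*29^1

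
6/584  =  3/292  =  0.01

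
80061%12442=5409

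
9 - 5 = 4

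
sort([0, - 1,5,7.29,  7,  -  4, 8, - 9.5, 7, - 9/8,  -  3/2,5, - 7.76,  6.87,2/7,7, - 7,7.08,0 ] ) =[ - 9.5, - 7.76, - 7,- 4,-3/2, - 9/8, - 1,0,0,2/7,  5 , 5,  6.87, 7 , 7,7,7.08,7.29,  8 ] 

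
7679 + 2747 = 10426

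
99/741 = 33/247 = 0.13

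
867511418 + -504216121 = 363295297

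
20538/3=6846 = 6846.00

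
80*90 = 7200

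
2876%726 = 698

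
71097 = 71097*1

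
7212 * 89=641868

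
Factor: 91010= 2^1*5^1 * 19^1* 479^1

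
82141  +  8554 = 90695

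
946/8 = 118+1/4 = 118.25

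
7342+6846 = 14188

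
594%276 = 42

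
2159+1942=4101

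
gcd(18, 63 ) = 9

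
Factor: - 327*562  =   - 183774=-2^1 *3^1 * 109^1*281^1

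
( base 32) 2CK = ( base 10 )2452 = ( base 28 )33g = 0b100110010100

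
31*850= 26350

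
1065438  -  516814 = 548624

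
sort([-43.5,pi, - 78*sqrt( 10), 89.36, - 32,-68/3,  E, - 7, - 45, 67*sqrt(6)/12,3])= [-78*sqrt(10 ), - 45,  -  43.5,-32, - 68/3, - 7,E, 3, pi,67*sqrt (6)/12,  89.36] 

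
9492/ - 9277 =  - 2 + 9062/9277 = - 1.02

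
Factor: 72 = 2^3 * 3^2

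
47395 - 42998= 4397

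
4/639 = 4/639 = 0.01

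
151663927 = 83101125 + 68562802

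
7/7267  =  7/7267 = 0.00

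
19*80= 1520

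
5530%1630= 640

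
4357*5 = 21785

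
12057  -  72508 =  - 60451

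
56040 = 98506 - 42466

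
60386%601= 286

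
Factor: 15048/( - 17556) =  - 6/7 = - 2^1*3^1*7^(-1)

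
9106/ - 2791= - 9106/2791 = - 3.26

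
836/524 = 209/131 =1.60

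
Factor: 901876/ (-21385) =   -  2^2*5^( - 1) * 7^(  -  1)*13^(-1 ) * 23^1*47^( - 1)*9803^1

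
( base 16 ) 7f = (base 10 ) 127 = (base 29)4b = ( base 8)177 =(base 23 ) 5c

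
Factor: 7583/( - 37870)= - 2^ ( - 1) * 5^(-1) * 7^( - 1) * 541^(- 1 ) * 7583^1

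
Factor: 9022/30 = 3^ ( -1) * 5^( - 1 )*13^1  *  347^1=   4511/15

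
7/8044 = 7/8044 = 0.00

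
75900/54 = 1405 + 5/9 = 1405.56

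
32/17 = 32/17 = 1.88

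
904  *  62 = 56048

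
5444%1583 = 695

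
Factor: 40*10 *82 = 32800 = 2^5*5^2*  41^1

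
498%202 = 94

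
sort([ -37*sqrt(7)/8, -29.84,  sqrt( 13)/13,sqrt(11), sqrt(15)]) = [-29.84, - 37*sqrt(7)/8 , sqrt(  13 )/13,sqrt(11) , sqrt(15) ] 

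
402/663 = 134/221 = 0.61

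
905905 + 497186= 1403091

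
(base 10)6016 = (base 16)1780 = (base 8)13600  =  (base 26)8NA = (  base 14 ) 229a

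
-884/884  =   - 1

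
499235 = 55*9077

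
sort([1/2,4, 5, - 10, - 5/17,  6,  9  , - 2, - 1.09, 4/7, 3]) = [ - 10 , - 2 , - 1.09, - 5/17, 1/2,4/7,3,  4,5,6, 9]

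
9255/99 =3085/33  =  93.48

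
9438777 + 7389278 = 16828055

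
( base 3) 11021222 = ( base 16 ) C3B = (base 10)3131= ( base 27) 47Q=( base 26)4GB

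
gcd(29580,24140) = 340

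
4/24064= 1/6016 =0.00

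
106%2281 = 106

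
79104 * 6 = 474624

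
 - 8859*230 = - 2037570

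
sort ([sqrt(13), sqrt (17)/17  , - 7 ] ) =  [ - 7, sqrt (17 )/17,sqrt( 13 ) ]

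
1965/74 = 1965/74 = 26.55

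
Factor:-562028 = - 2^2 * 23^1*41^1*149^1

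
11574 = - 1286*( - 9 ) 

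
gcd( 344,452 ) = 4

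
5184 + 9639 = 14823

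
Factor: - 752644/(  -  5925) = 2^2 * 3^(  -  1 )*5^( - 2)*79^( - 1)*83^1 *2267^1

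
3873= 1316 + 2557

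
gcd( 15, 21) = 3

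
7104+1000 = 8104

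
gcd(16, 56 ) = 8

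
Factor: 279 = 3^2* 31^1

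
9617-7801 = 1816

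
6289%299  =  10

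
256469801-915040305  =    -  658570504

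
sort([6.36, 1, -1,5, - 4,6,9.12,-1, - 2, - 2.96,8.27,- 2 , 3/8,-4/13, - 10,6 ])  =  [ - 10,  -  4, - 2.96, - 2,-2,-1,-1,  -  4/13,3/8, 1, 5,6, 6,6.36,8.27  ,  9.12 ] 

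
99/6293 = 99/6293 = 0.02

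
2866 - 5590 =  - 2724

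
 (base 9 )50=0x2d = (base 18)29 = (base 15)30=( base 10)45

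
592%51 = 31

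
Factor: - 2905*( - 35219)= 5^1*7^1*41^1*83^1*859^1  =  102311195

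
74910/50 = 7491/5 = 1498.20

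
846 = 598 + 248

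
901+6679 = 7580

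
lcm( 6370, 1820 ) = 12740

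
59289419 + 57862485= 117151904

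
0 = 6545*0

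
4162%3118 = 1044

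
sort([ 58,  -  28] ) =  [  -  28,58] 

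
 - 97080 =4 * ( - 24270) 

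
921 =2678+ - 1757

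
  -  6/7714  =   - 1  +  3854/3857=- 0.00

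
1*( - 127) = - 127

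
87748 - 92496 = - 4748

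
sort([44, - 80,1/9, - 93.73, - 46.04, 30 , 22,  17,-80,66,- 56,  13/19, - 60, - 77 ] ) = [ - 93.73, - 80,-80, - 77, - 60, - 56, - 46.04,1/9, 13/19, 17,22,  30, 44,66 ] 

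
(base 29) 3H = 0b1101000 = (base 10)104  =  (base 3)10212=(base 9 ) 125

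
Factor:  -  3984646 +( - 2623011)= - 6607657 = - 7^1*943951^1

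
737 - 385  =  352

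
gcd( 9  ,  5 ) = 1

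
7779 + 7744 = 15523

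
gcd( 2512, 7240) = 8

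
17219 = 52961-35742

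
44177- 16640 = 27537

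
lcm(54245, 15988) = 1518860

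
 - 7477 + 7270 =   -  207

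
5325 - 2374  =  2951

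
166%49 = 19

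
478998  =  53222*9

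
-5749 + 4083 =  - 1666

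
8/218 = 4/109 = 0.04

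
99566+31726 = 131292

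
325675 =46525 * 7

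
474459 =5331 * 89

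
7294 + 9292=16586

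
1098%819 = 279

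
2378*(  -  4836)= -11500008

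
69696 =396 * 176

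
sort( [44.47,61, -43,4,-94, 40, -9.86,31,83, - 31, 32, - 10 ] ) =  [ - 94, - 43, - 31, - 10 , - 9.86,4, 31,32,40,44.47,  61, 83 ]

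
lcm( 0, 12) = 0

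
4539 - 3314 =1225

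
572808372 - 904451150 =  - 331642778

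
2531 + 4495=7026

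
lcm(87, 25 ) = 2175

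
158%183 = 158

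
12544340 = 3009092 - - 9535248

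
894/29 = 30+ 24/29 = 30.83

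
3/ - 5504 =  - 3/5504 = -0.00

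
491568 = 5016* 98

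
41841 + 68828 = 110669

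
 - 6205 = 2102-8307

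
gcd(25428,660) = 12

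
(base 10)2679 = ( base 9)3606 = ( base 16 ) a77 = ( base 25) 474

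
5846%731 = 729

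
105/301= 15/43 =0.35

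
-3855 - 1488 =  - 5343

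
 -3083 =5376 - 8459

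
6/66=1/11 =0.09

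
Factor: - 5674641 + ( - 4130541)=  - 2^1*3^1*67^1*24391^1 = - 9805182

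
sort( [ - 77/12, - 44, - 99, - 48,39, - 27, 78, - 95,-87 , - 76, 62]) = [-99,-95,-87, - 76, - 48,-44 , - 27, - 77/12, 39, 62, 78] 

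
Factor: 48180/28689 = 2^2*5^1*11^1 * 131^ ( - 1) = 220/131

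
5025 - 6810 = - 1785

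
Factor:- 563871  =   - 3^1 * 7^1*11^1 * 2441^1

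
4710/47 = 4710/47= 100.21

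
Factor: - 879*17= -3^1 * 17^1*293^1 = -14943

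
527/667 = 527/667 = 0.79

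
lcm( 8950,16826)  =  420650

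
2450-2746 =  - 296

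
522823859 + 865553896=1388377755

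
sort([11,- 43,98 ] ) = [-43 , 11, 98] 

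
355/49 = 355/49 = 7.24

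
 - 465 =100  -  565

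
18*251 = 4518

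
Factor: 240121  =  7^1*34303^1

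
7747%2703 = 2341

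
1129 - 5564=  - 4435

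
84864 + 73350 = 158214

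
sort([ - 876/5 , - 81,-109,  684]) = [ - 876/5, - 109,-81, 684] 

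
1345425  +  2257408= 3602833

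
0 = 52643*0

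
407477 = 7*58211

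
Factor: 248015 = 5^1 * 49603^1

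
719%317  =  85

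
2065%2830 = 2065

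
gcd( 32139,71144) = 1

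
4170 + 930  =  5100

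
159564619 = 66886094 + 92678525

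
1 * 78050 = 78050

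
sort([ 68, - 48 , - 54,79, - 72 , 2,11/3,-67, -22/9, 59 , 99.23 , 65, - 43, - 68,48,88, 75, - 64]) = [ - 72, - 68, - 67, - 64, - 54,  -  48 , - 43, - 22/9,  2, 11/3,48, 59, 65,  68,75, 79,  88, 99.23]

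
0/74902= 0 = 0.00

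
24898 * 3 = 74694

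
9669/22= 879/2 = 439.50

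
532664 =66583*8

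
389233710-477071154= - 87837444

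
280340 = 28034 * 10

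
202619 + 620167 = 822786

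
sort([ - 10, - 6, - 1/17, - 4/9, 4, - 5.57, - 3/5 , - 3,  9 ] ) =[ - 10, - 6, - 5.57,  -  3, - 3/5,-4/9, - 1/17, 4, 9 ] 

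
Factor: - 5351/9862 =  - 2^( - 1 )*4931^(-1) * 5351^1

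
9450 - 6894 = 2556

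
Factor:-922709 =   -  17^1* 54277^1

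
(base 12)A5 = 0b1111101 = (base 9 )148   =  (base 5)1000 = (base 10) 125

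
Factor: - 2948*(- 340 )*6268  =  6282541760=2^6 * 5^1*11^1*17^1*67^1 * 1567^1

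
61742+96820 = 158562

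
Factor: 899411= 461^1*1951^1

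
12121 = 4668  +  7453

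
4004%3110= 894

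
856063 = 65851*13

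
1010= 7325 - 6315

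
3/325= 3/325 = 0.01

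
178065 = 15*11871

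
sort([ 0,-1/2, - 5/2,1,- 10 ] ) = [  -  10,- 5/2,-1/2, 0, 1 ] 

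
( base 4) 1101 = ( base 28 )2p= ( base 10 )81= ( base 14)5b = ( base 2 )1010001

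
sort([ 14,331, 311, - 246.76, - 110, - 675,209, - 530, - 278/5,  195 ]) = [ - 675, - 530, - 246.76, - 110, - 278/5  ,  14, 195,209,311,331]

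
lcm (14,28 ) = 28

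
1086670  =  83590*13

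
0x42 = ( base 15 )46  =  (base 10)66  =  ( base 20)36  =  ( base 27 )2c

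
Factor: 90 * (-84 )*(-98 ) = 740880= 2^4*3^3*5^1*7^3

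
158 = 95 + 63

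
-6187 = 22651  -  28838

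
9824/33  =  297 + 23/33 = 297.70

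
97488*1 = 97488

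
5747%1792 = 371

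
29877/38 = 786 + 9/38=786.24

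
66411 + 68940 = 135351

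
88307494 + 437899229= 526206723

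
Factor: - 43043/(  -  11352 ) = 91/24=2^( -3) * 3^( - 1)* 7^1*13^1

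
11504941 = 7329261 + 4175680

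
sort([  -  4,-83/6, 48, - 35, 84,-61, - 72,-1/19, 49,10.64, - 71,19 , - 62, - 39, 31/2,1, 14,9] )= [-72, - 71,-62, - 61, -39, - 35, - 83/6, - 4,-1/19, 1, 9, 10.64,  14, 31/2, 19, 48, 49, 84 ] 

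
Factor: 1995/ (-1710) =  - 2^( - 1)*3^( - 1 ) * 7^1 = - 7/6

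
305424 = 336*909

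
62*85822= 5320964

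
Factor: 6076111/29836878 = 2^(-1 ) * 3^(-1)*19^(-1)*79^ (-1)*2083^1*  2917^1*3313^( - 1) 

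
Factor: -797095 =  - 5^1*13^1*12263^1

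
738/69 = 246/23  =  10.70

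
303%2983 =303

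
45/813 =15/271 = 0.06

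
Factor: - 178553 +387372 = 13^1*16063^1 =208819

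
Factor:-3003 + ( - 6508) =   -  9511 = - 9511^1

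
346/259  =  346/259 = 1.34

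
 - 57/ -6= 9 +1/2 =9.50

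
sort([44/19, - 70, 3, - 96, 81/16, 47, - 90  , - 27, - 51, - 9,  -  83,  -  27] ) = [ - 96, - 90,  -  83,-70, - 51,  -  27, - 27, -9,44/19 , 3  ,  81/16, 47 ] 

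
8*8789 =70312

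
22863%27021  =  22863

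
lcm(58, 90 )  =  2610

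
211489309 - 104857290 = 106632019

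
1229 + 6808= 8037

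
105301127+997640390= 1102941517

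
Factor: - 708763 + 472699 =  - 236064 = -2^5*3^1*2459^1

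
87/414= 29/138 = 0.21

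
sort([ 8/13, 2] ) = [ 8/13,2]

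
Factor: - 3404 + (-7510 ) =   -  10914 = -2^1*3^1*17^1 *107^1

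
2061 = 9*229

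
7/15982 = 7/15982 = 0.00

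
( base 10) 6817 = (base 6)51321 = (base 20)h0h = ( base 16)1aa1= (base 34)5UH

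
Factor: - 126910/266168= - 185/388 = - 2^( - 2 )*5^1*37^1*97^(-1)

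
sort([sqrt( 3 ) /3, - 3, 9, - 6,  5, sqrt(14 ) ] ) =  [ - 6, - 3, sqrt( 3)/3,sqrt( 14 ),5, 9]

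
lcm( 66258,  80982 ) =728838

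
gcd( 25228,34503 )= 371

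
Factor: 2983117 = 2983117^1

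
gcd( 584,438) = 146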